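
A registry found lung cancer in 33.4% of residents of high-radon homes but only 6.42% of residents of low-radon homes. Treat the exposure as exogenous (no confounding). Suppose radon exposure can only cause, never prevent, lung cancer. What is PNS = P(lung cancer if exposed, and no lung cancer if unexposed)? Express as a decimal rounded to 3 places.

p₁ = 0.334, p₀ = 0.0642.
Under exogeneity and monotonicity, PNS = p₁ − p₀.
PNS = 0.334 − 0.0642 = 0.2698

PNS ≈ 0.270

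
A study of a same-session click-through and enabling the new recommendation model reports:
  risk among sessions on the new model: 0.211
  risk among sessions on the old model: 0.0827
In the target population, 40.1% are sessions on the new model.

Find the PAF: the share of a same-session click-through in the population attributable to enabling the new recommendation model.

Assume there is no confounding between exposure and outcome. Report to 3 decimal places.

Let p₁ = 0.211, p₀ = 0.0827.
Overall risk P(Y=1) = π·p₁ + (1−π)·p₀ = 0.401×0.211 + 0.599×0.0827 = 0.13415.
Under exogeneity, PAF = [P(Y=1) − p₀] / P(Y=1).
PAF = (0.13415 − 0.0827) / 0.13415 ≈ 0.3835

PAF ≈ 0.384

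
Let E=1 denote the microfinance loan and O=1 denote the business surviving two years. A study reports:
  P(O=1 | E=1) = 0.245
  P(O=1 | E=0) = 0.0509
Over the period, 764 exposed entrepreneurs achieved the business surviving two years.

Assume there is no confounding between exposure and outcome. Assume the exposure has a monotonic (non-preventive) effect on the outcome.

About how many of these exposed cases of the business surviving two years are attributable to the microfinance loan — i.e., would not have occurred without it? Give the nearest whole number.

Let p₁ = 0.245, p₀ = 0.0509.
PN = (p₁ − p₀)/p₁ = (0.245 − 0.0509) / 0.245 ≈ 0.79224.
Attributable cases ≈ PN × (exposed cases) = 0.79224 × 764 ≈ 605.28.

about 605 cases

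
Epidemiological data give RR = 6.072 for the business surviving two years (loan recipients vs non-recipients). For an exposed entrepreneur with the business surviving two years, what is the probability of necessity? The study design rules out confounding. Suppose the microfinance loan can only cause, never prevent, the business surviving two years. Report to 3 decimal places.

PN ≈ 0.835

Under exogeneity and monotonicity, PN = (RR − 1) / RR = 1 − 1/RR.
PN = (6.072 − 1) / 6.072 = 5.072 / 6.072 ≈ 0.8353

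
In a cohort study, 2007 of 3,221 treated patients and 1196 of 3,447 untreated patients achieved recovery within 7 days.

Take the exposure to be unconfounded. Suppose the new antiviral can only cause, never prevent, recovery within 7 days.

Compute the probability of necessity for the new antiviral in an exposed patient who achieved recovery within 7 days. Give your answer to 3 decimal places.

PN ≈ 0.443

p₁ = P(outcome | exposed) = 2007/3221 = 0.6231
p₀ = P(outcome | unexposed) = 1196/3447 = 0.34697
Under exogeneity and monotonicity, PN = (p₁ − p₀) / p₁.
PN = (0.6231 − 0.34697) / 0.6231 = 0.27613 / 0.6231 ≈ 0.4432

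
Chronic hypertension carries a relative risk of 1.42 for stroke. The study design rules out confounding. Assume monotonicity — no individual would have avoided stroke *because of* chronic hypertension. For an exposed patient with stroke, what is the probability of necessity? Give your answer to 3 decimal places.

PN ≈ 0.296

Under exogeneity and monotonicity, PN = (RR − 1) / RR = 1 − 1/RR.
PN = (1.42 − 1) / 1.42 = 0.42 / 1.42 ≈ 0.2958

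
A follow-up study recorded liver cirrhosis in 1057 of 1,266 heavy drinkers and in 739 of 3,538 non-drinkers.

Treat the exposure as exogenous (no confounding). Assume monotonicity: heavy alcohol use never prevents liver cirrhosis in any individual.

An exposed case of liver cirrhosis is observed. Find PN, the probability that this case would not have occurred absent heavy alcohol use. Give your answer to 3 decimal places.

PN ≈ 0.750

p₁ = P(outcome | exposed) = 1057/1266 = 0.83491
p₀ = P(outcome | unexposed) = 739/3538 = 0.20888
Under exogeneity and monotonicity, PN = (p₁ − p₀) / p₁.
PN = (0.83491 − 0.20888) / 0.83491 = 0.62604 / 0.83491 ≈ 0.7498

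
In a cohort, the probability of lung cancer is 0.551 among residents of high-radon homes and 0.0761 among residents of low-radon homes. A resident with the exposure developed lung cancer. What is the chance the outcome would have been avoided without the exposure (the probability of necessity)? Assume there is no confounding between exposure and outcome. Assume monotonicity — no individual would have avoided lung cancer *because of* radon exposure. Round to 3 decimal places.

Let p₁ = 0.551, p₀ = 0.0761.
Under exogeneity and monotonicity, PN = (p₁ − p₀) / p₁.
PN = (0.551 − 0.0761) / 0.551 = 0.4749 / 0.551 ≈ 0.8619

PN ≈ 0.862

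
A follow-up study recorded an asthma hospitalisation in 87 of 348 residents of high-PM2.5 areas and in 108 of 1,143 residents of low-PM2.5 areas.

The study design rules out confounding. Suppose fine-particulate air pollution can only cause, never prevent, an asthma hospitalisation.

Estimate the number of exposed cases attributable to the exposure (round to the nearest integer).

about 54 cases

p₁ = P(outcome | exposed) = 87/348 = 0.25
p₀ = P(outcome | unexposed) = 108/1143 = 0.094488
PN = (p₁ − p₀)/p₁ = (0.25 − 0.094488) / 0.25 ≈ 0.62205.
Attributable cases ≈ PN × (exposed cases) = 0.62205 × 87 ≈ 54.12.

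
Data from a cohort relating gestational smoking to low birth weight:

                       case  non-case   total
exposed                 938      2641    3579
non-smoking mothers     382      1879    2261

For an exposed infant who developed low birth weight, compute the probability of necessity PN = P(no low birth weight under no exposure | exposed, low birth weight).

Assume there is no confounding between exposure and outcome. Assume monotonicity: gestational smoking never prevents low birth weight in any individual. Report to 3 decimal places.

PN ≈ 0.355

p₁ = P(outcome | exposed) = 938/3579 = 0.26208
p₀ = P(outcome | unexposed) = 382/2261 = 0.16895
Under exogeneity and monotonicity, PN = (p₁ − p₀) / p₁.
PN = (0.26208 − 0.16895) / 0.26208 = 0.093133 / 0.26208 ≈ 0.3554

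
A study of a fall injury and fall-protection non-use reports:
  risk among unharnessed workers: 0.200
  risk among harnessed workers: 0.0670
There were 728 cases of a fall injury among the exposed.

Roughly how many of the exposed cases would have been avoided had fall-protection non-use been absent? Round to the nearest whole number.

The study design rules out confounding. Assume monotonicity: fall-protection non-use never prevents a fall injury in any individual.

about 484 cases

Let p₁ = 0.2, p₀ = 0.067.
PN = (p₁ − p₀)/p₁ = (0.2 − 0.067) / 0.2 ≈ 0.66500.
Attributable cases ≈ PN × (exposed cases) = 0.66500 × 728 ≈ 484.12.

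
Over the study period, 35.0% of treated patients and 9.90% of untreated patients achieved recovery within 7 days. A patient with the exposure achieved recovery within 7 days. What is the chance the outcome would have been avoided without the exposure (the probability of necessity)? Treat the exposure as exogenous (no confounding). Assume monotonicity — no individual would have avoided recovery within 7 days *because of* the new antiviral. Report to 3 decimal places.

PN ≈ 0.717

p₁ = 0.35, p₀ = 0.099.
Under exogeneity and monotonicity, PN = (p₁ − p₀) / p₁.
PN = (0.35 − 0.099) / 0.35 = 0.251 / 0.35 ≈ 0.7171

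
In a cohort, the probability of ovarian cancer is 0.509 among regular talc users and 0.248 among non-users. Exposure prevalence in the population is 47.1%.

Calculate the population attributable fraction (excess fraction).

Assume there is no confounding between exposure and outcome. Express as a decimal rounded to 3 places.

Let p₁ = 0.509, p₀ = 0.248.
Overall risk P(Y=1) = π·p₁ + (1−π)·p₀ = 0.471×0.509 + 0.529×0.248 = 0.37093.
Under exogeneity, PAF = [P(Y=1) − p₀] / P(Y=1).
PAF = (0.37093 − 0.248) / 0.37093 ≈ 0.3314

PAF ≈ 0.331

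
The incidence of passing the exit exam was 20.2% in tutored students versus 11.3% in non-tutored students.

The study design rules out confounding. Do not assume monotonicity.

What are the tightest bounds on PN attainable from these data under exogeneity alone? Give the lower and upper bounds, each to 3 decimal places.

0.441 ≤ PN ≤ 1.000

p₁ = 0.202, p₀ = 0.113.
Under exogeneity alone the bounds on PN are max{0,(p₁−p₀)/p₁} ≤ PN ≤ min{1,(1−p₀)/p₁}.
  lower = (p₁ − p₀)/p₁ = 0.089 / 0.202 ≈ 0.4406
  upper = min{1, (1 − p₀)/p₁} = 0.887 / 0.202 ≈ 4.3911 → capped at 1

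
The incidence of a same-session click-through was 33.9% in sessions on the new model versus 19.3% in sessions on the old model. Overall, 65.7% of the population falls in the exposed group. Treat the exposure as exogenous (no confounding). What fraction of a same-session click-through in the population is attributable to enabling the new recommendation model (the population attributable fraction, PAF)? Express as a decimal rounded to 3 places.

p₁ = 0.339, p₀ = 0.193.
Overall risk P(Y=1) = π·p₁ + (1−π)·p₀ = 0.657×0.339 + 0.343×0.193 = 0.28892.
Under exogeneity, PAF = [P(Y=1) − p₀] / P(Y=1).
PAF = (0.28892 − 0.193) / 0.28892 ≈ 0.3320

PAF ≈ 0.332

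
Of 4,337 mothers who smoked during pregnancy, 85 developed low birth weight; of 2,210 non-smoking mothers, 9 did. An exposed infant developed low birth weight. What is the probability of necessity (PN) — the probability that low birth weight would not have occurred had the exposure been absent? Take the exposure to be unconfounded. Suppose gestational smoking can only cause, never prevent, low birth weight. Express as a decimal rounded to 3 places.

p₁ = P(outcome | exposed) = 85/4337 = 0.019599
p₀ = P(outcome | unexposed) = 9/2210 = 0.0040724
Under exogeneity and monotonicity, PN = (p₁ − p₀) / p₁.
PN = (0.019599 − 0.0040724) / 0.019599 = 0.015526 / 0.019599 ≈ 0.7922

PN ≈ 0.792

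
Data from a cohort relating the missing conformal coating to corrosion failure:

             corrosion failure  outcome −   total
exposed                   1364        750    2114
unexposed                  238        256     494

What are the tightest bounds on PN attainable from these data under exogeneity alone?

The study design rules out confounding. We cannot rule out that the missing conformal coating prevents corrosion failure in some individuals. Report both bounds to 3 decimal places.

0.253 ≤ PN ≤ 0.803

p₁ = P(outcome | exposed) = 1364/2114 = 0.64522
p₀ = P(outcome | unexposed) = 238/494 = 0.48178
Under exogeneity alone the bounds on PN are max{0,(p₁−p₀)/p₁} ≤ PN ≤ min{1,(1−p₀)/p₁}.
  lower = (p₁ − p₀)/p₁ = 0.16344 / 0.64522 ≈ 0.2533
  upper = min{1, (1 − p₀)/p₁} = 0.51822 / 0.64522 ≈ 0.8032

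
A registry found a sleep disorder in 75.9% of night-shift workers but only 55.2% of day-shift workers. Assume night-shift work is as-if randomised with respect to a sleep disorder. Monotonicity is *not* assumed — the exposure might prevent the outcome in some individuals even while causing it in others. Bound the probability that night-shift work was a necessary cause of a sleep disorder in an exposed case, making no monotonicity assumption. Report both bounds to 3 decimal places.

0.273 ≤ PN ≤ 0.590

p₁ = 0.759, p₀ = 0.552.
Under exogeneity alone the bounds on PN are max{0,(p₁−p₀)/p₁} ≤ PN ≤ min{1,(1−p₀)/p₁}.
  lower = (p₁ − p₀)/p₁ = 0.207 / 0.759 ≈ 0.2727
  upper = min{1, (1 − p₀)/p₁} = 0.448 / 0.759 ≈ 0.5903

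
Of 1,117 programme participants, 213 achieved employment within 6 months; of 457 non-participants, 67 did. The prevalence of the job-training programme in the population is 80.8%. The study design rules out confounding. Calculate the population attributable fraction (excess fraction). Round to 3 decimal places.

p₁ = P(outcome | exposed) = 213/1117 = 0.19069
p₀ = P(outcome | unexposed) = 67/457 = 0.14661
Overall risk P(Y=1) = π·p₁ + (1−π)·p₀ = 0.808×0.19069 + 0.192×0.14661 = 0.18223.
Under exogeneity, PAF = [P(Y=1) − p₀] / P(Y=1).
PAF = (0.18223 − 0.14661) / 0.18223 ≈ 0.1955

PAF ≈ 0.195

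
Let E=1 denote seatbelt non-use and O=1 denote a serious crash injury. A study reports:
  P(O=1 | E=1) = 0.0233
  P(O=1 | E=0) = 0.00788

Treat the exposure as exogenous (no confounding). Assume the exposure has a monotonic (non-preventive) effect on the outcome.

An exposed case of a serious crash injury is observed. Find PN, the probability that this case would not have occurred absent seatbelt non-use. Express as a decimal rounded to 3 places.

PN ≈ 0.662

Let p₁ = 0.0233, p₀ = 0.00788.
Under exogeneity and monotonicity, PN = (p₁ − p₀) / p₁.
PN = (0.0233 − 0.00788) / 0.0233 = 0.01542 / 0.0233 ≈ 0.6618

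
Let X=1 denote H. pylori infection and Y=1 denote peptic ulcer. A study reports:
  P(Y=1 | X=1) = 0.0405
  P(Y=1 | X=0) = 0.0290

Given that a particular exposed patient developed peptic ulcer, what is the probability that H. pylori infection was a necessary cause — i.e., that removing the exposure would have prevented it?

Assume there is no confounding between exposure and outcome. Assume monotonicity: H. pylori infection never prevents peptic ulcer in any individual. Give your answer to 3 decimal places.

Let p₁ = 0.0405, p₀ = 0.029.
Under exogeneity and monotonicity, PN = (p₁ − p₀) / p₁.
PN = (0.0405 − 0.029) / 0.0405 = 0.0115 / 0.0405 ≈ 0.2840

PN ≈ 0.284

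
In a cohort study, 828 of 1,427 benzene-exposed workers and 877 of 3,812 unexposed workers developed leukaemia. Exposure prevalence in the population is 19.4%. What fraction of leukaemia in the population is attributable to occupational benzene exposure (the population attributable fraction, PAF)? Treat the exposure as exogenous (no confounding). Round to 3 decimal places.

PAF ≈ 0.228

p₁ = P(outcome | exposed) = 828/1427 = 0.58024
p₀ = P(outcome | unexposed) = 877/3812 = 0.23006
Overall risk P(Y=1) = π·p₁ + (1−π)·p₀ = 0.194×0.58024 + 0.806×0.23006 = 0.298.
Under exogeneity, PAF = [P(Y=1) − p₀] / P(Y=1).
PAF = (0.298 − 0.23006) / 0.298 ≈ 0.2280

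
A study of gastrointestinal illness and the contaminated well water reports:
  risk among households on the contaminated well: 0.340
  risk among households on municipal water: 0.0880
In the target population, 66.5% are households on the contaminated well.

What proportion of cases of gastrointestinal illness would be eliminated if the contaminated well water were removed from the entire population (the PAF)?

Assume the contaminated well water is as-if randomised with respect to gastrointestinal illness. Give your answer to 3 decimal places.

Let p₁ = 0.34, p₀ = 0.088.
Overall risk P(Y=1) = π·p₁ + (1−π)·p₀ = 0.665×0.34 + 0.335×0.088 = 0.25558.
Under exogeneity, PAF = [P(Y=1) − p₀] / P(Y=1).
PAF = (0.25558 − 0.088) / 0.25558 ≈ 0.6557

PAF ≈ 0.656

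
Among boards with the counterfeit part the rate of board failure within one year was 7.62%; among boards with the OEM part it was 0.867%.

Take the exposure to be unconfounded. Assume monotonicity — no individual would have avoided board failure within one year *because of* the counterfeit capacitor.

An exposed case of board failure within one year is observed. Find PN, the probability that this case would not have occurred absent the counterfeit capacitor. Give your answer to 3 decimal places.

p₁ = 0.0762, p₀ = 0.00867.
Under exogeneity and monotonicity, PN = (p₁ − p₀) / p₁.
PN = (0.0762 − 0.00867) / 0.0762 = 0.06753 / 0.0762 ≈ 0.8862

PN ≈ 0.886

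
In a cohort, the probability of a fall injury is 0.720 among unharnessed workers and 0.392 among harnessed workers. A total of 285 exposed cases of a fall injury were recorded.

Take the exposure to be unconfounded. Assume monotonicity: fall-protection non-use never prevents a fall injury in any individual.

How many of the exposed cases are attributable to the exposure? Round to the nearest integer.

about 130 cases

Let p₁ = 0.72, p₀ = 0.392.
PN = (p₁ − p₀)/p₁ = (0.72 − 0.392) / 0.72 ≈ 0.45556.
Attributable cases ≈ PN × (exposed cases) = 0.45556 × 285 ≈ 129.83.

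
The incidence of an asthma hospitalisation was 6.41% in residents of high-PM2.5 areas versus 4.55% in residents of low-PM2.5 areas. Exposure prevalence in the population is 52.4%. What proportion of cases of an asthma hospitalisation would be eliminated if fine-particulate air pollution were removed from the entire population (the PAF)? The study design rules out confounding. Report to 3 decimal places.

PAF ≈ 0.176

p₁ = 0.0641, p₀ = 0.0455.
Overall risk P(Y=1) = π·p₁ + (1−π)·p₀ = 0.524×0.0641 + 0.476×0.0455 = 0.055246.
Under exogeneity, PAF = [P(Y=1) − p₀] / P(Y=1).
PAF = (0.055246 − 0.0455) / 0.055246 ≈ 0.1764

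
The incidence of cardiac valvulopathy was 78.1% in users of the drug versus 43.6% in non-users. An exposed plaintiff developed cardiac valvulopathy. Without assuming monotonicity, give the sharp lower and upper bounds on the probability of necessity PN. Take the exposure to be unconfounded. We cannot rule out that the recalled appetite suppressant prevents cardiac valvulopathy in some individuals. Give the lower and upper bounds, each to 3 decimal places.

0.442 ≤ PN ≤ 0.722

p₁ = 0.781, p₀ = 0.436.
Under exogeneity alone the bounds on PN are max{0,(p₁−p₀)/p₁} ≤ PN ≤ min{1,(1−p₀)/p₁}.
  lower = (p₁ − p₀)/p₁ = 0.345 / 0.781 ≈ 0.4417
  upper = min{1, (1 − p₀)/p₁} = 0.564 / 0.781 ≈ 0.7222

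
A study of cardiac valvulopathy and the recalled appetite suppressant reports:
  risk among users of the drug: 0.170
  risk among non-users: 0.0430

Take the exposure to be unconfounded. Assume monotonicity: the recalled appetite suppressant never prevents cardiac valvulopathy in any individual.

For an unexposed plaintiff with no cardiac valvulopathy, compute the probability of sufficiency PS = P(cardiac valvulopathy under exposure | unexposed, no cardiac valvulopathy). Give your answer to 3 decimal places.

Let p₁ = 0.17, p₀ = 0.043.
Under exogeneity and monotonicity, PS = (p₁ − p₀) / (1 − p₀).
PS = (0.17 − 0.043) / (1 − 0.043) = 0.127 / 0.957 ≈ 0.1327

PS ≈ 0.133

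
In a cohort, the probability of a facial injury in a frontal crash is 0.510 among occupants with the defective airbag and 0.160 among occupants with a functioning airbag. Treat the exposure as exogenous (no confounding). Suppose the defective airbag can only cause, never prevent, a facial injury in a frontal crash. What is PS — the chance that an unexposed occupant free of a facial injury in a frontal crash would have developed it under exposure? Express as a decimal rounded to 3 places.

PS ≈ 0.417

Let p₁ = 0.51, p₀ = 0.16.
Under exogeneity and monotonicity, PS = (p₁ − p₀) / (1 − p₀).
PS = (0.51 − 0.16) / (1 − 0.16) = 0.35 / 0.84 ≈ 0.4167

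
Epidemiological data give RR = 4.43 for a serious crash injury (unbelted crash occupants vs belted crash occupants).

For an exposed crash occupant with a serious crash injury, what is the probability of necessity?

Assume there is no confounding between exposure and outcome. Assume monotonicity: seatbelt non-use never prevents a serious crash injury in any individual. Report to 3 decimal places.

Under exogeneity and monotonicity, PN = (RR − 1) / RR = 1 − 1/RR.
PN = (4.43 − 1) / 4.43 = 3.43 / 4.43 ≈ 0.7743

PN ≈ 0.774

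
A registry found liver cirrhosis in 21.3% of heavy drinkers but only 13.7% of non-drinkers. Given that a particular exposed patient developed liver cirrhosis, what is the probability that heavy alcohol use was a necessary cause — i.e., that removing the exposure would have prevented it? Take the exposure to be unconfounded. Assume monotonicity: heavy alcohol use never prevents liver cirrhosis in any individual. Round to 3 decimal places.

PN ≈ 0.357

p₁ = 0.213, p₀ = 0.137.
Under exogeneity and monotonicity, PN = (p₁ − p₀) / p₁.
PN = (0.213 − 0.137) / 0.213 = 0.076 / 0.213 ≈ 0.3568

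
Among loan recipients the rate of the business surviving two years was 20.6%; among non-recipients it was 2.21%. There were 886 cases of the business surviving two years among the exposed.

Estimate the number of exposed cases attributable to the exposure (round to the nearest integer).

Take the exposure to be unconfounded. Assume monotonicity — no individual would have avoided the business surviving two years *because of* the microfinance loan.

about 791 cases

p₁ = 0.206, p₀ = 0.0221.
PN = (p₁ − p₀)/p₁ = (0.206 − 0.0221) / 0.206 ≈ 0.89272.
Attributable cases ≈ PN × (exposed cases) = 0.89272 × 886 ≈ 790.95.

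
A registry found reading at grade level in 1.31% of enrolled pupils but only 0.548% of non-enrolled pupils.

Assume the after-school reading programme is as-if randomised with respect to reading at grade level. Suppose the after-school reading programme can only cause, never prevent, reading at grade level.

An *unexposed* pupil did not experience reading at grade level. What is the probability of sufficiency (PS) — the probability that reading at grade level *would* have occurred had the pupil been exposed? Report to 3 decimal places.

p₁ = 0.0131, p₀ = 0.00548.
Under exogeneity and monotonicity, PS = (p₁ − p₀) / (1 − p₀).
PS = (0.0131 − 0.00548) / (1 − 0.00548) = 0.00762 / 0.99452 ≈ 0.0077

PS ≈ 0.008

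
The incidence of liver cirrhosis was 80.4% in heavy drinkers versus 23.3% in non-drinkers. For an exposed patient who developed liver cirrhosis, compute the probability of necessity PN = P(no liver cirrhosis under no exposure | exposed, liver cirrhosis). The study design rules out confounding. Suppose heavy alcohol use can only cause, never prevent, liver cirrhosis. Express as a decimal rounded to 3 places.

p₁ = 0.804, p₀ = 0.233.
Under exogeneity and monotonicity, PN = (p₁ − p₀) / p₁.
PN = (0.804 − 0.233) / 0.804 = 0.571 / 0.804 ≈ 0.7102

PN ≈ 0.710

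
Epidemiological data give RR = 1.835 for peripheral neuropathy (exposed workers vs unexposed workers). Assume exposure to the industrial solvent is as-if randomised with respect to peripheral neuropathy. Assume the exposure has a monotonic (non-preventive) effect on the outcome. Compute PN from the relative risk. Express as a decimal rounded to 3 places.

Under exogeneity and monotonicity, PN = (RR − 1) / RR = 1 − 1/RR.
PN = (1.835 − 1) / 1.835 = 0.835 / 1.835 ≈ 0.4550

PN ≈ 0.455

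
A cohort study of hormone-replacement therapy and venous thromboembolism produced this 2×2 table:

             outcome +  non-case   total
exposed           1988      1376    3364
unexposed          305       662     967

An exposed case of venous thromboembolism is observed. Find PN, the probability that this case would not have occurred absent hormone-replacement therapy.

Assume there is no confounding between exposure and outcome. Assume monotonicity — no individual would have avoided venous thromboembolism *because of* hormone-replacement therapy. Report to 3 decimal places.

p₁ = P(outcome | exposed) = 1988/3364 = 0.59096
p₀ = P(outcome | unexposed) = 305/967 = 0.31541
Under exogeneity and monotonicity, PN = (p₁ − p₀) / p₁.
PN = (0.59096 − 0.31541) / 0.59096 = 0.27555 / 0.59096 ≈ 0.4663

PN ≈ 0.466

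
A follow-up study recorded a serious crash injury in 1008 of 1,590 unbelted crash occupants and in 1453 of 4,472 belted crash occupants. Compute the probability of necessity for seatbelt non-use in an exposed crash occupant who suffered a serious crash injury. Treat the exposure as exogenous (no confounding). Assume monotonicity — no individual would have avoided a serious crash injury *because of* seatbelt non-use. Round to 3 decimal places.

p₁ = P(outcome | exposed) = 1008/1590 = 0.63396
p₀ = P(outcome | unexposed) = 1453/4472 = 0.32491
Under exogeneity and monotonicity, PN = (p₁ − p₀) / p₁.
PN = (0.63396 − 0.32491) / 0.63396 = 0.30905 / 0.63396 ≈ 0.4875

PN ≈ 0.487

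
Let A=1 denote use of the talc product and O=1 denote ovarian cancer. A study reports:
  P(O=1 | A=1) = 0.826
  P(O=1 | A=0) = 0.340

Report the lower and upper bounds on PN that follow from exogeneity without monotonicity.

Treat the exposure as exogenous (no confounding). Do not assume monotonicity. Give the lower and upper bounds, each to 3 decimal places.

0.588 ≤ PN ≤ 0.799

Let p₁ = 0.826, p₀ = 0.34.
Under exogeneity alone the bounds on PN are max{0,(p₁−p₀)/p₁} ≤ PN ≤ min{1,(1−p₀)/p₁}.
  lower = (p₁ − p₀)/p₁ = 0.486 / 0.826 ≈ 0.5884
  upper = min{1, (1 − p₀)/p₁} = 0.66 / 0.826 ≈ 0.7990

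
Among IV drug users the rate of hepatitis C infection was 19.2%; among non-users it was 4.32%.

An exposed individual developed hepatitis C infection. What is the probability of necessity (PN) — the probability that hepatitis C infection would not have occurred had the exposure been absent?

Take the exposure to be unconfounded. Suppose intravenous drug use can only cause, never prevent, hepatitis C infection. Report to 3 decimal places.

PN ≈ 0.775

p₁ = 0.192, p₀ = 0.0432.
Under exogeneity and monotonicity, PN = (p₁ − p₀) / p₁.
PN = (0.192 − 0.0432) / 0.192 = 0.1488 / 0.192 ≈ 0.7750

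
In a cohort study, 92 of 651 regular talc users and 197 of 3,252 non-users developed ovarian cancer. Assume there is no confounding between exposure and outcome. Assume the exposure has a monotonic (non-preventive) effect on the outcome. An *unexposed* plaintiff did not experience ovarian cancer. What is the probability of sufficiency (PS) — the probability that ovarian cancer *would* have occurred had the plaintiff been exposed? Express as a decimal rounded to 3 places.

PS ≈ 0.086

p₁ = P(outcome | exposed) = 92/651 = 0.14132
p₀ = P(outcome | unexposed) = 197/3252 = 0.060578
Under exogeneity and monotonicity, PS = (p₁ − p₀) / (1 − p₀).
PS = (0.14132 − 0.060578) / (1 − 0.060578) = 0.080743 / 0.93942 ≈ 0.0859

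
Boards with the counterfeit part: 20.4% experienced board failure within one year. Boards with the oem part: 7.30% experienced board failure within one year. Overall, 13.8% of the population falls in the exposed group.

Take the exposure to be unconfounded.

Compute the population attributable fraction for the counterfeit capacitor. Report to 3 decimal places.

PAF ≈ 0.198

p₁ = 0.204, p₀ = 0.073.
Overall risk P(Y=1) = π·p₁ + (1−π)·p₀ = 0.138×0.204 + 0.862×0.073 = 0.091078.
Under exogeneity, PAF = [P(Y=1) − p₀] / P(Y=1).
PAF = (0.091078 − 0.073) / 0.091078 ≈ 0.1985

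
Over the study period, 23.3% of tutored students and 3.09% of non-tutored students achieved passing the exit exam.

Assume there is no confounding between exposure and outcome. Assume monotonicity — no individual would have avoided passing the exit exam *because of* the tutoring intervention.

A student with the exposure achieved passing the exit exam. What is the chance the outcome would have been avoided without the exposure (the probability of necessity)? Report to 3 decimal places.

p₁ = 0.233, p₀ = 0.0309.
Under exogeneity and monotonicity, PN = (p₁ − p₀) / p₁.
PN = (0.233 − 0.0309) / 0.233 = 0.2021 / 0.233 ≈ 0.8674

PN ≈ 0.867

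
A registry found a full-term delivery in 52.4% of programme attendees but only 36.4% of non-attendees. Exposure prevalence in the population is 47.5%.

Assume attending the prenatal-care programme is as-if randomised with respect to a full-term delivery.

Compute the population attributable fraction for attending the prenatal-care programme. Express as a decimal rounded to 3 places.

p₁ = 0.524, p₀ = 0.364.
Overall risk P(Y=1) = π·p₁ + (1−π)·p₀ = 0.475×0.524 + 0.525×0.364 = 0.44.
Under exogeneity, PAF = [P(Y=1) − p₀] / P(Y=1).
PAF = (0.44 − 0.364) / 0.44 ≈ 0.1727

PAF ≈ 0.173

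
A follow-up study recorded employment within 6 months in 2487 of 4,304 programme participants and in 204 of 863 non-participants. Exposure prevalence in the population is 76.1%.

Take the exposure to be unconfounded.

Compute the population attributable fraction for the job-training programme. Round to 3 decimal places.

p₁ = P(outcome | exposed) = 2487/4304 = 0.57783
p₀ = P(outcome | unexposed) = 204/863 = 0.23638
Overall risk P(Y=1) = π·p₁ + (1−π)·p₀ = 0.761×0.57783 + 0.239×0.23638 = 0.49623.
Under exogeneity, PAF = [P(Y=1) − p₀] / P(Y=1).
PAF = (0.49623 − 0.23638) / 0.49623 ≈ 0.5236

PAF ≈ 0.524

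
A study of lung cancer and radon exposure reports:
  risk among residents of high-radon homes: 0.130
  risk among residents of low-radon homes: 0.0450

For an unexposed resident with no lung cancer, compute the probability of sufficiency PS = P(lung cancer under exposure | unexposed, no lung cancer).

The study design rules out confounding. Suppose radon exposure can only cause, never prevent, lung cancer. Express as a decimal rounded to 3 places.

PS ≈ 0.089

Let p₁ = 0.13, p₀ = 0.045.
Under exogeneity and monotonicity, PS = (p₁ − p₀) / (1 − p₀).
PS = (0.13 − 0.045) / (1 − 0.045) = 0.085 / 0.955 ≈ 0.0890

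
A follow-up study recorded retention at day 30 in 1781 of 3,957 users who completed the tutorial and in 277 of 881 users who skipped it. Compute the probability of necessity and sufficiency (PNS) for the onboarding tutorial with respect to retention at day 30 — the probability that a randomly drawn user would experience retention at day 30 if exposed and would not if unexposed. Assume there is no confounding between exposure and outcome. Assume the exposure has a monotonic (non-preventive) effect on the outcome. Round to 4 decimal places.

PNS ≈ 0.1357

p₁ = P(outcome | exposed) = 1781/3957 = 0.45009
p₀ = P(outcome | unexposed) = 277/881 = 0.31442
Under exogeneity and monotonicity, PNS = p₁ − p₀.
PNS = 0.45009 − 0.31442 = 0.13567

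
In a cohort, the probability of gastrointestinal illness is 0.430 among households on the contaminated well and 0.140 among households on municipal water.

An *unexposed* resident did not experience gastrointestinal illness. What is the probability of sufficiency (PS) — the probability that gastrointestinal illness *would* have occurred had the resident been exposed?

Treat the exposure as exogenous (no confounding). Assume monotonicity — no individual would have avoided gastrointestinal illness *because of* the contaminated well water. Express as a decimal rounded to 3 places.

PS ≈ 0.337

Let p₁ = 0.43, p₀ = 0.14.
Under exogeneity and monotonicity, PS = (p₁ − p₀) / (1 − p₀).
PS = (0.43 − 0.14) / (1 − 0.14) = 0.29 / 0.86 ≈ 0.3372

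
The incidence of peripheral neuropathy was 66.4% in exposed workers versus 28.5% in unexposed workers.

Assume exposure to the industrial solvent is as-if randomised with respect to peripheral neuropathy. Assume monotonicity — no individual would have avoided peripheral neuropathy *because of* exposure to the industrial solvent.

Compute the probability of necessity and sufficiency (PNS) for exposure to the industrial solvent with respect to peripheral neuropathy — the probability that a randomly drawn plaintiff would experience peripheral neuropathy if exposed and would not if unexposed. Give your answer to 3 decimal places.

p₁ = 0.664, p₀ = 0.285.
Under exogeneity and monotonicity, PNS = p₁ − p₀.
PNS = 0.664 − 0.285 = 0.379

PNS ≈ 0.379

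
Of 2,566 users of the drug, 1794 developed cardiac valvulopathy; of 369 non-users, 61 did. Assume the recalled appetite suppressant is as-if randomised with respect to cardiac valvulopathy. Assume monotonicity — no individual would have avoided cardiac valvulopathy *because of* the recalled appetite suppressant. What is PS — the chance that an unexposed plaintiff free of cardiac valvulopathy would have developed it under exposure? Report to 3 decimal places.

PS ≈ 0.640

p₁ = P(outcome | exposed) = 1794/2566 = 0.69914
p₀ = P(outcome | unexposed) = 61/369 = 0.16531
Under exogeneity and monotonicity, PS = (p₁ − p₀) / (1 − p₀).
PS = (0.69914 − 0.16531) / (1 − 0.16531) = 0.53383 / 0.83469 ≈ 0.6396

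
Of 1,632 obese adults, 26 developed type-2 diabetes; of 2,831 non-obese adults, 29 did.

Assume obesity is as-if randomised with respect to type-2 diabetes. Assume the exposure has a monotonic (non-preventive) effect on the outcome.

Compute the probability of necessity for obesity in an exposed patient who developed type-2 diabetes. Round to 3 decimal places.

PN ≈ 0.357

p₁ = P(outcome | exposed) = 26/1632 = 0.015931
p₀ = P(outcome | unexposed) = 29/2831 = 0.010244
Under exogeneity and monotonicity, PN = (p₁ − p₀) / p₁.
PN = (0.015931 − 0.010244) / 0.015931 = 0.0056876 / 0.015931 ≈ 0.3570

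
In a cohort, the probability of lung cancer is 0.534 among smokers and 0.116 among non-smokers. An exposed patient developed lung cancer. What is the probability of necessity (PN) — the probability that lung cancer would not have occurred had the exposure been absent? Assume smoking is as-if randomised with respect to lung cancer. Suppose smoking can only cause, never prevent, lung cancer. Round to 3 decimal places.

Let p₁ = 0.534, p₀ = 0.116.
Under exogeneity and monotonicity, PN = (p₁ − p₀) / p₁.
PN = (0.534 − 0.116) / 0.534 = 0.418 / 0.534 ≈ 0.7828

PN ≈ 0.783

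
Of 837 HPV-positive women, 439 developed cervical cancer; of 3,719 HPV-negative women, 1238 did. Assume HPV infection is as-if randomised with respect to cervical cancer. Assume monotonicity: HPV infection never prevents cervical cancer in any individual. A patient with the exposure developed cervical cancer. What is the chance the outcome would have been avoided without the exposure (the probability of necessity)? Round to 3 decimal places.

p₁ = P(outcome | exposed) = 439/837 = 0.52449
p₀ = P(outcome | unexposed) = 1238/3719 = 0.33289
Under exogeneity and monotonicity, PN = (p₁ − p₀) / p₁.
PN = (0.52449 − 0.33289) / 0.52449 = 0.19161 / 0.52449 ≈ 0.3653

PN ≈ 0.365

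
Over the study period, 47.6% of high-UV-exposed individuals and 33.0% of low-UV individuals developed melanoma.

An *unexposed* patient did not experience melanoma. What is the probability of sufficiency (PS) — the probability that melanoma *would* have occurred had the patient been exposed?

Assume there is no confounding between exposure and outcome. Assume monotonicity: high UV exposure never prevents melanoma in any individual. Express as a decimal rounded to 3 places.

PS ≈ 0.218

p₁ = 0.476, p₀ = 0.33.
Under exogeneity and monotonicity, PS = (p₁ − p₀) / (1 − p₀).
PS = (0.476 − 0.33) / (1 − 0.33) = 0.146 / 0.67 ≈ 0.2179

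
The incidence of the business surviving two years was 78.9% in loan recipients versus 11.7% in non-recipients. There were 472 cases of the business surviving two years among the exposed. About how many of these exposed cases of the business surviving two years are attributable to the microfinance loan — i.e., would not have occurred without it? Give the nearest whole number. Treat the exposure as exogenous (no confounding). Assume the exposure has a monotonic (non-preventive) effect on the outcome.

p₁ = 0.789, p₀ = 0.117.
PN = (p₁ − p₀)/p₁ = (0.789 − 0.117) / 0.789 ≈ 0.85171.
Attributable cases ≈ PN × (exposed cases) = 0.85171 × 472 ≈ 402.01.

about 402 cases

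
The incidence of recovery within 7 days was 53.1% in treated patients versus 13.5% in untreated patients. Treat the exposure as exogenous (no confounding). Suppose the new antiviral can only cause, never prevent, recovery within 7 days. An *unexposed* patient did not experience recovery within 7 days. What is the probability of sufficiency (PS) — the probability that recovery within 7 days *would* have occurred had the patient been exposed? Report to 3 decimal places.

p₁ = 0.531, p₀ = 0.135.
Under exogeneity and monotonicity, PS = (p₁ − p₀) / (1 − p₀).
PS = (0.531 − 0.135) / (1 − 0.135) = 0.396 / 0.865 ≈ 0.4578

PS ≈ 0.458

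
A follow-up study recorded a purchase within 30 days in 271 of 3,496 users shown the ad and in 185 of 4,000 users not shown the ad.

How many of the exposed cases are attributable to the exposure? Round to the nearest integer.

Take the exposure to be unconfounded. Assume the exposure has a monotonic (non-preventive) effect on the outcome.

about 109 cases

p₁ = P(outcome | exposed) = 271/3496 = 0.077517
p₀ = P(outcome | unexposed) = 185/4000 = 0.04625
PN = (p₁ − p₀)/p₁ = (0.077517 − 0.04625) / 0.077517 ≈ 0.40336.
Attributable cases ≈ PN × (exposed cases) = 0.40336 × 271 ≈ 109.31.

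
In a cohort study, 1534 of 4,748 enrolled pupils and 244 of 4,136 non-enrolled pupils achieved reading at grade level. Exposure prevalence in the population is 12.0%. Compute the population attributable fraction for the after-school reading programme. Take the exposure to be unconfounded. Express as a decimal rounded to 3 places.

p₁ = P(outcome | exposed) = 1534/4748 = 0.32308
p₀ = P(outcome | unexposed) = 244/4136 = 0.058994
Overall risk P(Y=1) = π·p₁ + (1−π)·p₀ = 0.12×0.32308 + 0.88×0.058994 = 0.090685.
Under exogeneity, PAF = [P(Y=1) − p₀] / P(Y=1).
PAF = (0.090685 − 0.058994) / 0.090685 ≈ 0.3495

PAF ≈ 0.349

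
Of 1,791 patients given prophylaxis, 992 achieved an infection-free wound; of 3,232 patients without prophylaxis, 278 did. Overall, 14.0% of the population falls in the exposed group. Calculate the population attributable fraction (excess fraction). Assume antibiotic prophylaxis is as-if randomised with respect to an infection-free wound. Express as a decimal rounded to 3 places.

p₁ = P(outcome | exposed) = 992/1791 = 0.55388
p₀ = P(outcome | unexposed) = 278/3232 = 0.086015
Overall risk P(Y=1) = π·p₁ + (1−π)·p₀ = 0.14×0.55388 + 0.86×0.086015 = 0.15152.
Under exogeneity, PAF = [P(Y=1) − p₀] / P(Y=1).
PAF = (0.15152 − 0.086015) / 0.15152 ≈ 0.4323

PAF ≈ 0.432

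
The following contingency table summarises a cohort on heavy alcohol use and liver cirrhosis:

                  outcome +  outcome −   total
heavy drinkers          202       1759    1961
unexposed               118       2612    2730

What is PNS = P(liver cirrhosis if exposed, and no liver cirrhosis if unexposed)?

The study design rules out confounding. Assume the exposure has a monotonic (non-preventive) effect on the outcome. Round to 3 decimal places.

p₁ = P(outcome | exposed) = 202/1961 = 0.10301
p₀ = P(outcome | unexposed) = 118/2730 = 0.043223
Under exogeneity and monotonicity, PNS = p₁ − p₀.
PNS = 0.10301 − 0.043223 = 0.059785

PNS ≈ 0.060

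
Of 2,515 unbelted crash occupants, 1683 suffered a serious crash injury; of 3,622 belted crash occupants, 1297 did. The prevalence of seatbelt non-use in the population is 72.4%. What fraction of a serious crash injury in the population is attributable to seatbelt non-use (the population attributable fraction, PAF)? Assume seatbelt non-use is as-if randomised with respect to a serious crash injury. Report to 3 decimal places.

PAF ≈ 0.386

p₁ = P(outcome | exposed) = 1683/2515 = 0.66918
p₀ = P(outcome | unexposed) = 1297/3622 = 0.35809
Overall risk P(Y=1) = π·p₁ + (1−π)·p₀ = 0.724×0.66918 + 0.276×0.35809 = 0.58332.
Under exogeneity, PAF = [P(Y=1) − p₀] / P(Y=1).
PAF = (0.58332 − 0.35809) / 0.58332 ≈ 0.3861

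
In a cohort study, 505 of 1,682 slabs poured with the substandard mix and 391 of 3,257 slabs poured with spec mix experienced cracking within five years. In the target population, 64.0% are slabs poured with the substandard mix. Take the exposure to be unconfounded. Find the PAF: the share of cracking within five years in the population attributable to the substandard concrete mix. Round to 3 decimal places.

p₁ = P(outcome | exposed) = 505/1682 = 0.30024
p₀ = P(outcome | unexposed) = 391/3257 = 0.12005
Overall risk P(Y=1) = π·p₁ + (1−π)·p₀ = 0.64×0.30024 + 0.36×0.12005 = 0.23537.
Under exogeneity, PAF = [P(Y=1) − p₀] / P(Y=1).
PAF = (0.23537 − 0.12005) / 0.23537 ≈ 0.4900

PAF ≈ 0.490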